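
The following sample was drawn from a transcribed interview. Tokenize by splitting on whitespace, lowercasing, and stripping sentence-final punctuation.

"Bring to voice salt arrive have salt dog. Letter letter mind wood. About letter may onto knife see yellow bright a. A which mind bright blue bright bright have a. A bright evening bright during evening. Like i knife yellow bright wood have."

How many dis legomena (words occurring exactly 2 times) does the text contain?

Frequencies: bright:7, a:4, have:3, letter:3, salt:2, mind:2, wood:2, knife:2, yellow:2, evening:2, bring:1, to:1, voice:1, arrive:1, dog:1, about:1, may:1, onto:1, see:1, which:1, … (4 more, each freq 1)
Words with frequency 2: evening, knife, mind, salt, wood, yellow

6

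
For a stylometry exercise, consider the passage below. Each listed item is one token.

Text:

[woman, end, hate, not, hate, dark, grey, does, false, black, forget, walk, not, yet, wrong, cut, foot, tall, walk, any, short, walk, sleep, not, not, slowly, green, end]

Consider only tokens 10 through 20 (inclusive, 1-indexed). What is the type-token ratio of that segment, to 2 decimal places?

0.91

Segment tokens 10–20: black, forget, walk, not, yet, wrong, cut, foot, tall, walk, any
Segment N = 11, segment V = 10.
TTR = 10 / 11 = 0.91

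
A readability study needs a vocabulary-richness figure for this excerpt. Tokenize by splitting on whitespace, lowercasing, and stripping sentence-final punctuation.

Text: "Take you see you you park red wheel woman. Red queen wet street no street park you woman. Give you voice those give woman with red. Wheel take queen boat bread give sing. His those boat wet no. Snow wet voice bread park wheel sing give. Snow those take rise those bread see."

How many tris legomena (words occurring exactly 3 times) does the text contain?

7

Frequencies: you:5, give:4, those:4, take:3, park:3, red:3, wheel:3, woman:3, wet:3, bread:3, see:2, queen:2, street:2, no:2, voice:2, boat:2, sing:2, snow:2, with:1, his:1, … (1 more, each freq 1)
Words with frequency 3: bread, park, red, take, wet, wheel, woman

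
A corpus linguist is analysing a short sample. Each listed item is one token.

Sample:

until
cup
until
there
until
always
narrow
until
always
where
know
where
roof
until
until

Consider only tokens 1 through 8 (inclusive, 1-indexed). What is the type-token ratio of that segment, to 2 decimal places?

0.63

Segment tokens 1–8: until, cup, until, there, until, always, narrow, until
Segment N = 8, segment V = 5.
TTR = 5 / 8 = 0.63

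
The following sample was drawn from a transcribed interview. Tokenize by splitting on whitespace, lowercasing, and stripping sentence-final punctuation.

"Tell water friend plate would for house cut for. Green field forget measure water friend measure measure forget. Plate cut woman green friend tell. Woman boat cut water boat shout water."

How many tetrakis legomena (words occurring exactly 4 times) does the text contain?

1

Frequencies: water:4, friend:3, cut:3, measure:3, tell:2, plate:2, for:2, green:2, forget:2, woman:2, boat:2, would:1, house:1, field:1, shout:1
Words with frequency 4: water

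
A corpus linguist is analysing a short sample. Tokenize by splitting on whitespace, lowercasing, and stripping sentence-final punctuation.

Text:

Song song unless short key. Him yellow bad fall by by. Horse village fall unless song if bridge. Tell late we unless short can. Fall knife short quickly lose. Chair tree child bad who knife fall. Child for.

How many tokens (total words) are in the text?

Tokens: song, song, unless, short, key, him, yellow, bad, fall, by, by, horse, village, fall, unless, song, if, bridge, tell, late, we, unless, short, can, fall, knife, short, quickly, lose, chair, tree, child, bad, who, knife, fall, child, for
N = 38

38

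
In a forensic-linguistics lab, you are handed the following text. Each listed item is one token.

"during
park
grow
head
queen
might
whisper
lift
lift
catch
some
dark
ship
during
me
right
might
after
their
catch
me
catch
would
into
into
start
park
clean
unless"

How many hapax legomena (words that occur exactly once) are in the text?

14

Frequencies: catch:3, during:2, park:2, might:2, lift:2, me:2, into:2, grow:1, head:1, queen:1, whisper:1, some:1, dark:1, ship:1, right:1, after:1, their:1, would:1, start:1, clean:1, … (1 more, each freq 1)
Hapax (freq=1): after, clean, dark, grow, head, queen, right, ship, some, start, their, unless, whisper, would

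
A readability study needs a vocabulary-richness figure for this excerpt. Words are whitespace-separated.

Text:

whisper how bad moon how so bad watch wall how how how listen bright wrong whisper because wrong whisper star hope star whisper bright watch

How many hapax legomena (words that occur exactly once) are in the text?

Frequencies: how:5, whisper:4, bad:2, watch:2, bright:2, wrong:2, star:2, moon:1, so:1, wall:1, listen:1, because:1, hope:1
Hapax (freq=1): because, hope, listen, moon, so, wall

6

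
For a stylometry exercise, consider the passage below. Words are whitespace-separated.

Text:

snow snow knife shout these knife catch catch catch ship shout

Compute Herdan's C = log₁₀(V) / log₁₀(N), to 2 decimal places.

N = 11, V = 6.
log₁₀(V) = 0.778151, log₁₀(N) = 1.041393
C = 0.778151 / 1.041393 = 0.75

0.75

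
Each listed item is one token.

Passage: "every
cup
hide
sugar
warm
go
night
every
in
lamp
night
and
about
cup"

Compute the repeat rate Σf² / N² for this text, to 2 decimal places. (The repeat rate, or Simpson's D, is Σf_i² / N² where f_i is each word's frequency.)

Frequencies: every:2, cup:2, night:2, hide:1, sugar:1, warm:1, go:1, in:1, lamp:1, and:1, about:1
Σf² = 20; N² = 196
Repeat rate = 20 / 196 = 0.10

0.10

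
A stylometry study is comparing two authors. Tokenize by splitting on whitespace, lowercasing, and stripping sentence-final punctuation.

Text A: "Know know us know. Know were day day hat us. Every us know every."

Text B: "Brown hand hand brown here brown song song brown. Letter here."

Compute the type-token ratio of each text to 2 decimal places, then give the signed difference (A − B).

-0.02

TTR(A) = 6/14 = 0.43
TTR(B) = 5/11 = 0.45
Difference = 0.43 − 0.45 = -0.02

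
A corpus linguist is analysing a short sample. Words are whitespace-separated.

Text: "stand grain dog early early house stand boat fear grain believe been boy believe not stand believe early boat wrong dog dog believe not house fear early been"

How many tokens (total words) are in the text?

28

Tokens: stand, grain, dog, early, early, house, stand, boat, fear, grain, believe, been, boy, believe, not, stand, believe, early, boat, wrong, dog, dog, believe, not, house, fear, early, been
N = 28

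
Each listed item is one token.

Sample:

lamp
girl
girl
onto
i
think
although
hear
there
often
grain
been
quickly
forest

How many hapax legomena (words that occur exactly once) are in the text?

Frequencies: girl:2, lamp:1, onto:1, i:1, think:1, although:1, hear:1, there:1, often:1, grain:1, been:1, quickly:1, forest:1
Hapax (freq=1): although, been, forest, grain, hear, i, lamp, often, onto, quickly, there, think

12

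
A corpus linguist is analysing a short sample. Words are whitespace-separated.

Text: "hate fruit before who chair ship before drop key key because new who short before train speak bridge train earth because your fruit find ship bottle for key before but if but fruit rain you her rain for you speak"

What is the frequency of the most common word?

4

Frequencies: before:4, fruit:3, key:3, who:2, ship:2, because:2, train:2, speak:2, for:2, but:2, rain:2, you:2, hate:1, chair:1, drop:1, new:1, short:1, bridge:1, earth:1, your:1, … (4 more, each freq 1)
Most common: 'before' with frequency 4.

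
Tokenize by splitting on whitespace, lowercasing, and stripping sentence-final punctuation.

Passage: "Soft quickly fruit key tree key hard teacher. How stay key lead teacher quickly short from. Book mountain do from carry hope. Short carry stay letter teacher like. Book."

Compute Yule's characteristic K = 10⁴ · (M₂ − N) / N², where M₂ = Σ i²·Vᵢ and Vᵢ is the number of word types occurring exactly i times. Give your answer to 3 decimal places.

285.375

Frequencies: key:3, teacher:3, quickly:2, stay:2, short:2, from:2, book:2, carry:2, soft:1, fruit:1, tree:1, hard:1, how:1, lead:1, mountain:1, do:1, hope:1, letter:1, like:1
N = 29. Frequency spectrum: V_1=11, V_2=6, V_3=2
M₂ = 1²·11 + 2²·6 + 3²·2 = 53
K = 10000 × (53 − 29) / 29² = 285.375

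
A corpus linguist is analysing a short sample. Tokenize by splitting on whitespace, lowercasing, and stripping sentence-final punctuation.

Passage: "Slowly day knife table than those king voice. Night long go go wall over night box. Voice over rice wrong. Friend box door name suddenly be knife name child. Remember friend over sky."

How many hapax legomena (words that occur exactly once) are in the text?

Frequencies: over:3, knife:2, voice:2, night:2, go:2, box:2, friend:2, name:2, slowly:1, day:1, table:1, than:1, those:1, king:1, long:1, wall:1, rice:1, wrong:1, door:1, suddenly:1, … (4 more, each freq 1)
Hapax (freq=1): be, child, day, door, king, long, remember, rice, sky, slowly, suddenly, table, than, those, wall, wrong

16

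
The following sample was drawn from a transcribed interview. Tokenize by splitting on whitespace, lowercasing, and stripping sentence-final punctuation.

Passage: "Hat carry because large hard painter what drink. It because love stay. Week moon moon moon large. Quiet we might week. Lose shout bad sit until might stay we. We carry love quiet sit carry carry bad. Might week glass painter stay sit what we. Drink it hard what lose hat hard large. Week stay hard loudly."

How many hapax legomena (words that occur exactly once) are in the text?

Frequencies: carry:4, hard:4, stay:4, week:4, we:4, large:3, what:3, moon:3, might:3, sit:3, hat:2, because:2, painter:2, drink:2, it:2, love:2, quiet:2, lose:2, bad:2, shout:1, … (3 more, each freq 1)
Hapax (freq=1): glass, loudly, shout, until

4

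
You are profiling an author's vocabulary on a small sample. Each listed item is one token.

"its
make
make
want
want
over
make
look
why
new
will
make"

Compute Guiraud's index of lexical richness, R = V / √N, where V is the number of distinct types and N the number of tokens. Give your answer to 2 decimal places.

N = 12, V = 8.
√N = 3.464102
R = 8 / 3.464102 = 2.31

2.31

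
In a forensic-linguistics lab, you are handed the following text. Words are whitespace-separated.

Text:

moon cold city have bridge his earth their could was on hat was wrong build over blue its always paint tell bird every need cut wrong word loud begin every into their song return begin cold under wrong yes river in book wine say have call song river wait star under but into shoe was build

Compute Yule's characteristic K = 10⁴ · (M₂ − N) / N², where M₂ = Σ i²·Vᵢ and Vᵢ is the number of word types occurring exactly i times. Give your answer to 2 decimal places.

Frequencies: was:3, wrong:3, cold:2, have:2, their:2, build:2, every:2, begin:2, into:2, song:2, under:2, river:2, moon:1, city:1, bridge:1, his:1, earth:1, could:1, on:1, hat:1, … (22 more, each freq 1)
N = 56. Frequency spectrum: V_1=30, V_2=10, V_3=2
M₂ = 1²·30 + 2²·10 + 3²·2 = 88
K = 10000 × (88 − 56) / 56² = 102.04

102.04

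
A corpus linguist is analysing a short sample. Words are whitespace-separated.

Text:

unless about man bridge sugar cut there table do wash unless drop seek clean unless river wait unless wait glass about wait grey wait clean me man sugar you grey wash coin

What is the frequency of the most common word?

4

Frequencies: unless:4, wait:4, about:2, man:2, sugar:2, wash:2, clean:2, grey:2, bridge:1, cut:1, there:1, table:1, do:1, drop:1, seek:1, river:1, glass:1, me:1, you:1, coin:1
Most common: 'unless' with frequency 4.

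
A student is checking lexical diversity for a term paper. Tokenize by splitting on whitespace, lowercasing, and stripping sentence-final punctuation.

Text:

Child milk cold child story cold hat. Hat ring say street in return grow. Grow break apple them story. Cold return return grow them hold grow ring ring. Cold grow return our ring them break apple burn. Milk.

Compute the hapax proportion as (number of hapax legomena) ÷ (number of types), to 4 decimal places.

0.3529

Frequencies: grow:5, cold:4, ring:4, return:4, them:3, child:2, milk:2, story:2, hat:2, break:2, apple:2, say:1, street:1, in:1, hold:1, our:1, burn:1
Hapax count = 6; type count = 17.
Ratio = 6 / 17 = 0.3529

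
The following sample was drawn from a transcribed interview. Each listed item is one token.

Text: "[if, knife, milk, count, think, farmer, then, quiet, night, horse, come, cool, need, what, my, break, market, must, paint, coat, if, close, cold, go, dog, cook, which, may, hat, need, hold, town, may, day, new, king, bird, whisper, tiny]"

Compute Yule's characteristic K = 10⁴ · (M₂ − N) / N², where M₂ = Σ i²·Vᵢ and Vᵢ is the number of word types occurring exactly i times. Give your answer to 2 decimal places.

Frequencies: if:2, need:2, may:2, knife:1, milk:1, count:1, think:1, farmer:1, then:1, quiet:1, night:1, horse:1, come:1, cool:1, what:1, my:1, break:1, market:1, must:1, paint:1, … (16 more, each freq 1)
N = 39. Frequency spectrum: V_1=33, V_2=3
M₂ = 1²·33 + 2²·3 = 45
K = 10000 × (45 − 39) / 39² = 39.45

39.45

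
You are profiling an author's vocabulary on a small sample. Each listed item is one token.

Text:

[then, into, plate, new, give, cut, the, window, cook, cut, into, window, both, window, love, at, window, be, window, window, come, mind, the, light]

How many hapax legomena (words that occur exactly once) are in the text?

12

Frequencies: window:6, into:2, cut:2, the:2, then:1, plate:1, new:1, give:1, cook:1, both:1, love:1, at:1, be:1, come:1, mind:1, light:1
Hapax (freq=1): at, be, both, come, cook, give, light, love, mind, new, plate, then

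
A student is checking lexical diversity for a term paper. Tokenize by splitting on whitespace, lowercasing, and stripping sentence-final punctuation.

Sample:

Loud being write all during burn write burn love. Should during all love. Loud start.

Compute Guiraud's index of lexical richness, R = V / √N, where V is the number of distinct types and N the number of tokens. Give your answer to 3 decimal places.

2.324

N = 15, V = 9.
√N = 3.872983
R = 9 / 3.872983 = 2.324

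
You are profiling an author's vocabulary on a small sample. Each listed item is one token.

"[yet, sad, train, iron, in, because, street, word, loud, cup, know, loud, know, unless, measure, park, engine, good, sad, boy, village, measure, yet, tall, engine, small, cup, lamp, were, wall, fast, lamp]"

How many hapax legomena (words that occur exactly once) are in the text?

Frequencies: yet:2, sad:2, loud:2, cup:2, know:2, measure:2, engine:2, lamp:2, train:1, iron:1, in:1, because:1, street:1, word:1, unless:1, park:1, good:1, boy:1, village:1, tall:1, … (4 more, each freq 1)
Hapax (freq=1): because, boy, fast, good, in, iron, park, small, street, tall, train, unless, village, wall, were, word

16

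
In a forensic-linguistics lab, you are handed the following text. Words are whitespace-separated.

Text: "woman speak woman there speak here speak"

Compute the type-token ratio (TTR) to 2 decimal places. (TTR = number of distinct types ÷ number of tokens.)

N = 7 tokens, V = 4 types.
TTR = V / N = 4 / 7 = 0.57

0.57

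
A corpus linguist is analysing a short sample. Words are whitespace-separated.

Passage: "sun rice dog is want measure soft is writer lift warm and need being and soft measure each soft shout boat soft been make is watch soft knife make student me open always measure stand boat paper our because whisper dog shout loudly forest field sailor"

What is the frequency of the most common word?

Frequencies: soft:5, is:3, measure:3, dog:2, and:2, shout:2, boat:2, make:2, sun:1, rice:1, want:1, writer:1, lift:1, warm:1, need:1, being:1, each:1, been:1, watch:1, knife:1, … (13 more, each freq 1)
Most common: 'soft' with frequency 5.

5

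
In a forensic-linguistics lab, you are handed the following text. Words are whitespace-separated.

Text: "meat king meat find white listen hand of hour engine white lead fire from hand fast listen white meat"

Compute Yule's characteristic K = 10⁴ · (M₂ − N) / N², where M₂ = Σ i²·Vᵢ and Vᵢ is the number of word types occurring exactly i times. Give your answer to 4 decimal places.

443.2133

Frequencies: meat:3, white:3, listen:2, hand:2, king:1, find:1, of:1, hour:1, engine:1, lead:1, fire:1, from:1, fast:1
N = 19. Frequency spectrum: V_1=9, V_2=2, V_3=2
M₂ = 1²·9 + 2²·2 + 3²·2 = 35
K = 10000 × (35 − 19) / 19² = 443.2133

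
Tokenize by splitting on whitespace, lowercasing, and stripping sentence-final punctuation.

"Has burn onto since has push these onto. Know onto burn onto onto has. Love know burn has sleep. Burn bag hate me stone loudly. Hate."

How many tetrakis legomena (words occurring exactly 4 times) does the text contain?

2

Frequencies: onto:5, has:4, burn:4, know:2, hate:2, since:1, push:1, these:1, love:1, sleep:1, bag:1, me:1, stone:1, loudly:1
Words with frequency 4: burn, has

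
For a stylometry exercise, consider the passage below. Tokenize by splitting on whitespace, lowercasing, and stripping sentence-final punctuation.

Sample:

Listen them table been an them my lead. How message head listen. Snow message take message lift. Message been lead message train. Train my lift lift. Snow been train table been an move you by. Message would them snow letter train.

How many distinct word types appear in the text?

19

Distinct types: {an, been, by, head, how, lead, letter, lift, listen, message, move, my, snow, table, take, them, train, would, you}
V = 19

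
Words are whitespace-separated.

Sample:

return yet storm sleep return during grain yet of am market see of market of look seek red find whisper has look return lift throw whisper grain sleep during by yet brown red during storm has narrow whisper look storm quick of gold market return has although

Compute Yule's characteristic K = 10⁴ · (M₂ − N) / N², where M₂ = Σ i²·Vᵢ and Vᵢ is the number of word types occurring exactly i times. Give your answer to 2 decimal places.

Frequencies: return:4, of:4, yet:3, storm:3, during:3, market:3, look:3, whisper:3, has:3, sleep:2, grain:2, red:2, am:1, see:1, seek:1, find:1, lift:1, throw:1, by:1, brown:1, … (4 more, each freq 1)
N = 47. Frequency spectrum: V_1=12, V_2=3, V_3=7, V_4=2
M₂ = 1²·12 + 2²·3 + 3²·7 + 4²·2 = 119
K = 10000 × (119 − 47) / 47² = 325.94

325.94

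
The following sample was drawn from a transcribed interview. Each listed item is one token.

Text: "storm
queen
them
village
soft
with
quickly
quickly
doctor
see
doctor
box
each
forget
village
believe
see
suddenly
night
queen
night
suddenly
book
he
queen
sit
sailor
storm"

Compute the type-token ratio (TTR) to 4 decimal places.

N = 28 tokens, V = 19 types.
TTR = V / N = 19 / 28 = 0.6786

0.6786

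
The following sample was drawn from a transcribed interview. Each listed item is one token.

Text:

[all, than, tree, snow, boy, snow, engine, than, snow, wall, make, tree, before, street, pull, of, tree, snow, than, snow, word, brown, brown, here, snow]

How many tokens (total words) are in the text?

25

Tokens: all, than, tree, snow, boy, snow, engine, than, snow, wall, make, tree, before, street, pull, of, tree, snow, than, snow, word, brown, brown, here, snow
N = 25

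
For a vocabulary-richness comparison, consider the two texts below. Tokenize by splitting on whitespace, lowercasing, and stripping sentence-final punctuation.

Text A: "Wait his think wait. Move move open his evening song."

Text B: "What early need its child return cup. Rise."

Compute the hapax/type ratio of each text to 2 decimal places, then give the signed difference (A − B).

-0.43

A: hapax=4, V=7, ratio=0.57
B: hapax=8, V=8, ratio=1.00
Difference = 0.57 − 1.00 = -0.43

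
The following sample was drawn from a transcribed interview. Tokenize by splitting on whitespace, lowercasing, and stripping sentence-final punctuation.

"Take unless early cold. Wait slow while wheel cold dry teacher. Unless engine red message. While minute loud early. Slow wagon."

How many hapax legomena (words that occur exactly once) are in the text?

Frequencies: unless:2, early:2, cold:2, slow:2, while:2, take:1, wait:1, wheel:1, dry:1, teacher:1, engine:1, red:1, message:1, minute:1, loud:1, wagon:1
Hapax (freq=1): dry, engine, loud, message, minute, red, take, teacher, wagon, wait, wheel

11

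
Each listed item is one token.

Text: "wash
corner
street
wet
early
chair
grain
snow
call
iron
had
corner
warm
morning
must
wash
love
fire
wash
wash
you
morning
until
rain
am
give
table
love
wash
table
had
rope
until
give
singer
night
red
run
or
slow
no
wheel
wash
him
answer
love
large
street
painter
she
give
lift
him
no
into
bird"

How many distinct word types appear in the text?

39

Distinct types: {am, answer, bird, call, chair, corner, early, fire, give, grain, had, him, into, iron, large, lift, love, morning, must, night, no, or, painter, rain, red, rope, run, she, singer, slow, snow, street, table, until, warm, wash, wet, wheel, you}
V = 39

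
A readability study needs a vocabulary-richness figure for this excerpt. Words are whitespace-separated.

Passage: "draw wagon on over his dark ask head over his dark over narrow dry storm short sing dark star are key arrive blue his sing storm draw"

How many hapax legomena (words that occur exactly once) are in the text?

12

Frequencies: over:3, his:3, dark:3, draw:2, storm:2, sing:2, wagon:1, on:1, ask:1, head:1, narrow:1, dry:1, short:1, star:1, are:1, key:1, arrive:1, blue:1
Hapax (freq=1): are, arrive, ask, blue, dry, head, key, narrow, on, short, star, wagon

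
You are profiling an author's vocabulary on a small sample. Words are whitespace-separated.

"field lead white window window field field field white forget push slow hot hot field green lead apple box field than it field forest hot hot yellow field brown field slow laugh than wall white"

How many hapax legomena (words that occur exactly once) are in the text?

11

Frequencies: field:9, hot:4, white:3, lead:2, window:2, slow:2, than:2, forget:1, push:1, green:1, apple:1, box:1, it:1, forest:1, yellow:1, brown:1, laugh:1, wall:1
Hapax (freq=1): apple, box, brown, forest, forget, green, it, laugh, push, wall, yellow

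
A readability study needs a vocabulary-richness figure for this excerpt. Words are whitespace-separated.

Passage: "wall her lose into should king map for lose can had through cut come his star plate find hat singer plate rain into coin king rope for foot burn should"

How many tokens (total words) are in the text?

Tokens: wall, her, lose, into, should, king, map, for, lose, can, had, through, cut, come, his, star, plate, find, hat, singer, plate, rain, into, coin, king, rope, for, foot, burn, should
N = 30

30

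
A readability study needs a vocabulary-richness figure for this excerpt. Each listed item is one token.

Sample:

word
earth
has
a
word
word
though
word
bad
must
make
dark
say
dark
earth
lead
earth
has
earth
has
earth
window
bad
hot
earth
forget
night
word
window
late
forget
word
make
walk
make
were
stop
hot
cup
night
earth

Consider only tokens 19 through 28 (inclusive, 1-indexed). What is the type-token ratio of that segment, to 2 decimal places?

0.80

Segment tokens 19–28: earth, has, earth, window, bad, hot, earth, forget, night, word
Segment N = 10, segment V = 8.
TTR = 8 / 10 = 0.80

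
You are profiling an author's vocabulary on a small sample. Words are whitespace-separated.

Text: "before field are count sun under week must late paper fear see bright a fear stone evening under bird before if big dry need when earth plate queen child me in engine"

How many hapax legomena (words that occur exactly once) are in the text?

Frequencies: before:2, under:2, fear:2, field:1, are:1, count:1, sun:1, week:1, must:1, late:1, paper:1, see:1, bright:1, a:1, stone:1, evening:1, bird:1, if:1, big:1, dry:1, … (9 more, each freq 1)
Hapax (freq=1): a, are, big, bird, bright, child, count, dry, earth, engine, evening, field, if, in, late, me, must, need, paper, plate, queen, see, stone, sun, week, when

26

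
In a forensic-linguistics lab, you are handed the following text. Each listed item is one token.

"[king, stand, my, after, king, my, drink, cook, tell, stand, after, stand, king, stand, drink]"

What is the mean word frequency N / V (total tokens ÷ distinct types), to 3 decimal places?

N = 15 tokens, V = 7 types.
Mean frequency = N / V = 15 / 7 = 2.143

2.143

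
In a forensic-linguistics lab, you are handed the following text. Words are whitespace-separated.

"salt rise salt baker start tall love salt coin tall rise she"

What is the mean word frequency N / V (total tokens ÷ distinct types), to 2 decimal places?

N = 12 tokens, V = 8 types.
Mean frequency = N / V = 12 / 8 = 1.50

1.50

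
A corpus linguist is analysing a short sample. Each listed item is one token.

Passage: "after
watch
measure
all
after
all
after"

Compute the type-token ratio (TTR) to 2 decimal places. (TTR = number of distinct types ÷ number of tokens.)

N = 7 tokens, V = 4 types.
TTR = V / N = 4 / 7 = 0.57

0.57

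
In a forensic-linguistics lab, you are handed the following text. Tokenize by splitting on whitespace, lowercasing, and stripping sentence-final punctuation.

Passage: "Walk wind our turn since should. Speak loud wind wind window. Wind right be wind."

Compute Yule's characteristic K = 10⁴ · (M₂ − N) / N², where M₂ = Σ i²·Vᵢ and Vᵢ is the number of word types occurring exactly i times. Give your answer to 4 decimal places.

Frequencies: wind:5, walk:1, our:1, turn:1, since:1, should:1, speak:1, loud:1, window:1, right:1, be:1
N = 15. Frequency spectrum: V_1=10, V_5=1
M₂ = 1²·10 + 5²·1 = 35
K = 10000 × (35 − 15) / 15² = 888.8889

888.8889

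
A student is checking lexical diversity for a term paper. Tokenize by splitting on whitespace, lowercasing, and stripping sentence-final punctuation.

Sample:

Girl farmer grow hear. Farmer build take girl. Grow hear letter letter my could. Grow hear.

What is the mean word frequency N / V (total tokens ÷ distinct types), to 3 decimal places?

N = 16 tokens, V = 9 types.
Mean frequency = N / V = 16 / 9 = 1.778

1.778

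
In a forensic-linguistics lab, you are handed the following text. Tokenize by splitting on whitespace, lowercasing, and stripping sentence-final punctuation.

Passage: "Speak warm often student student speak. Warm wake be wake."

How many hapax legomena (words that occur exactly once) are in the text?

Frequencies: speak:2, warm:2, student:2, wake:2, often:1, be:1
Hapax (freq=1): be, often

2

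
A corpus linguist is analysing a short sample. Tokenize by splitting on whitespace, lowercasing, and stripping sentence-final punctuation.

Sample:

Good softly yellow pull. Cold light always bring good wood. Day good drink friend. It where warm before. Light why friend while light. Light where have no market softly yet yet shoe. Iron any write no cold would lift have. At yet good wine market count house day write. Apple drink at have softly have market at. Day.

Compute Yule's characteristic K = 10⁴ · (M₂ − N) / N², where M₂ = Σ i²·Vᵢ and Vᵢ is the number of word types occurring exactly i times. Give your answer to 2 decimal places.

231.87

Frequencies: good:4, light:4, have:4, softly:3, day:3, market:3, yet:3, at:3, cold:2, drink:2, friend:2, where:2, no:2, write:2, yellow:1, pull:1, always:1, bring:1, wood:1, it:1, … (13 more, each freq 1)
N = 58. Frequency spectrum: V_1=19, V_2=6, V_3=5, V_4=3
M₂ = 1²·19 + 2²·6 + 3²·5 + 4²·3 = 136
K = 10000 × (136 − 58) / 58² = 231.87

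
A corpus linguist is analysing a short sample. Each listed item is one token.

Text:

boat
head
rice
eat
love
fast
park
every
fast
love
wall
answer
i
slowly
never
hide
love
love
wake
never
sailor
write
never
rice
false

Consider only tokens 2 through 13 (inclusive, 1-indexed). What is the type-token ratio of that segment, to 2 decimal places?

0.83

Segment tokens 2–13: head, rice, eat, love, fast, park, every, fast, love, wall, answer, i
Segment N = 12, segment V = 10.
TTR = 10 / 12 = 0.83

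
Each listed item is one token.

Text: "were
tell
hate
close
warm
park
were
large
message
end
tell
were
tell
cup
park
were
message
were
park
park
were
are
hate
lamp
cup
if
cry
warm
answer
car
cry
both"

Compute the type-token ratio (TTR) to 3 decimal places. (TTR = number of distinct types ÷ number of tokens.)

0.531

N = 32 tokens, V = 17 types.
TTR = V / N = 17 / 32 = 0.531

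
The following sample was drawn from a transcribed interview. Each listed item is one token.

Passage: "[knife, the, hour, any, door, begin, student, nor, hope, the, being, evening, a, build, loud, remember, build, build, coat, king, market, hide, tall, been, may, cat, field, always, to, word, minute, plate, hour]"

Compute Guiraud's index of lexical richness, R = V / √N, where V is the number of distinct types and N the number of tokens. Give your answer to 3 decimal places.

N = 33, V = 29.
√N = 5.744563
R = 29 / 5.744563 = 5.048

5.048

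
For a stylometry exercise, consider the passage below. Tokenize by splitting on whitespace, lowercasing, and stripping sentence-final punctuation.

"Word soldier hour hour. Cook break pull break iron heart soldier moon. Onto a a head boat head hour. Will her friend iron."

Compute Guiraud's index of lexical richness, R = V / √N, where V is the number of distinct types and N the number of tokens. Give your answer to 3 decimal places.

N = 23, V = 16.
√N = 4.795832
R = 16 / 4.795832 = 3.336

3.336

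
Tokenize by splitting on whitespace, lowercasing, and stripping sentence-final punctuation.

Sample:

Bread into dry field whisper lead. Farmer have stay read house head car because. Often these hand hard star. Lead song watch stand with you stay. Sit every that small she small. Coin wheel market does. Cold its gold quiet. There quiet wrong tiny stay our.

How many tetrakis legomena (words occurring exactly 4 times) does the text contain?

Frequencies: stay:3, lead:2, small:2, quiet:2, bread:1, into:1, dry:1, field:1, whisper:1, farmer:1, have:1, read:1, house:1, head:1, car:1, because:1, often:1, these:1, hand:1, hard:1, … (21 more, each freq 1)
Words with frequency 4: (none)

0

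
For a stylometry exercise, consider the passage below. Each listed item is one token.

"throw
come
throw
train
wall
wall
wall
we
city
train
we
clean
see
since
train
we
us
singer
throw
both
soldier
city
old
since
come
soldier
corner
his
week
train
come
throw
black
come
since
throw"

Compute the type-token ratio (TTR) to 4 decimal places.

N = 36 tokens, V = 18 types.
TTR = V / N = 18 / 36 = 0.5000

0.5000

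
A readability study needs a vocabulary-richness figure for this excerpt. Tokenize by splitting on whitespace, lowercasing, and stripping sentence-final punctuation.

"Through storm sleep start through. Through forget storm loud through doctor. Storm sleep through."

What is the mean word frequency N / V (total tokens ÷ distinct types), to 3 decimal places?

2.000

N = 14 tokens, V = 7 types.
Mean frequency = N / V = 14 / 7 = 2.000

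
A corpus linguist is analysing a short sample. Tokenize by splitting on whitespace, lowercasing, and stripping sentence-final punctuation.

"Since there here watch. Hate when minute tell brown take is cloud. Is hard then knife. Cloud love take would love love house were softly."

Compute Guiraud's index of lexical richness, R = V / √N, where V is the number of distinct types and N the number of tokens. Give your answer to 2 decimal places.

4.00

N = 25, V = 20.
√N = 5.000000
R = 20 / 5.000000 = 4.00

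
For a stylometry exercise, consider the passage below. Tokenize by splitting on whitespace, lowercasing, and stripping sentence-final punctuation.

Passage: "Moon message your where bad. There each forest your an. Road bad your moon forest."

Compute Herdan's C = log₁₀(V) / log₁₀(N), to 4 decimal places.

N = 15, V = 10.
log₁₀(V) = 1.000000, log₁₀(N) = 1.176091
C = 1.000000 / 1.176091 = 0.8503

0.8503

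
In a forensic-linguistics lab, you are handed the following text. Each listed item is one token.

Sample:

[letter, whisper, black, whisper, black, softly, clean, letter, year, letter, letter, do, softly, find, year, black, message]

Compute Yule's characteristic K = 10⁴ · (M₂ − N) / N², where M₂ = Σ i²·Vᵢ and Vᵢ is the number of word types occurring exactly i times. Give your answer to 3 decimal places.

Frequencies: letter:4, black:3, whisper:2, softly:2, year:2, clean:1, do:1, find:1, message:1
N = 17. Frequency spectrum: V_1=4, V_2=3, V_3=1, V_4=1
M₂ = 1²·4 + 2²·3 + 3²·1 + 4²·1 = 41
K = 10000 × (41 − 17) / 17² = 830.450

830.450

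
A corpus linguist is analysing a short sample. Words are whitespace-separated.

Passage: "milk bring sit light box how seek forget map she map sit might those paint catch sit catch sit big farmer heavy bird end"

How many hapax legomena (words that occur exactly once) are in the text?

16

Frequencies: sit:4, map:2, catch:2, milk:1, bring:1, light:1, box:1, how:1, seek:1, forget:1, she:1, might:1, those:1, paint:1, big:1, farmer:1, heavy:1, bird:1, end:1
Hapax (freq=1): big, bird, box, bring, end, farmer, forget, heavy, how, light, might, milk, paint, seek, she, those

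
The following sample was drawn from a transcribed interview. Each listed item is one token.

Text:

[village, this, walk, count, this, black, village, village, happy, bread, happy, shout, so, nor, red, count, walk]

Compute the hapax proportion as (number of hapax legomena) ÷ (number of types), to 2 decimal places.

0.55

Frequencies: village:3, this:2, walk:2, count:2, happy:2, black:1, bread:1, shout:1, so:1, nor:1, red:1
Hapax count = 6; type count = 11.
Ratio = 6 / 11 = 0.55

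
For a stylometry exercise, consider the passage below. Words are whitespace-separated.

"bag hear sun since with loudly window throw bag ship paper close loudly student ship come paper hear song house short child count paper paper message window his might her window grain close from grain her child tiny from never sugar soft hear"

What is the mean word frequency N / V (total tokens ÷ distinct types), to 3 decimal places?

N = 43 tokens, V = 28 types.
Mean frequency = N / V = 43 / 28 = 1.536

1.536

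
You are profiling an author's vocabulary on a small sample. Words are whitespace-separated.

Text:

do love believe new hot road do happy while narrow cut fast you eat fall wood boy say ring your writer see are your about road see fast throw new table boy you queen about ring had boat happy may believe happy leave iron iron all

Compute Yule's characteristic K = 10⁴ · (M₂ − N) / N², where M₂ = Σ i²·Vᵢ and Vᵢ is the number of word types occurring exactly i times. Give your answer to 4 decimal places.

141.7769

Frequencies: happy:3, do:2, believe:2, new:2, road:2, fast:2, you:2, boy:2, ring:2, your:2, see:2, about:2, iron:2, love:1, hot:1, while:1, narrow:1, cut:1, eat:1, fall:1, … (12 more, each freq 1)
N = 46. Frequency spectrum: V_1=19, V_2=12, V_3=1
M₂ = 1²·19 + 2²·12 + 3²·1 = 76
K = 10000 × (76 − 46) / 46² = 141.7769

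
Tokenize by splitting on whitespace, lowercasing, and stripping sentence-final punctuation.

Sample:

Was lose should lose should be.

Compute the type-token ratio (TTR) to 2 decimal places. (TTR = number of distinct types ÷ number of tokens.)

N = 6 tokens, V = 4 types.
TTR = V / N = 4 / 6 = 0.67

0.67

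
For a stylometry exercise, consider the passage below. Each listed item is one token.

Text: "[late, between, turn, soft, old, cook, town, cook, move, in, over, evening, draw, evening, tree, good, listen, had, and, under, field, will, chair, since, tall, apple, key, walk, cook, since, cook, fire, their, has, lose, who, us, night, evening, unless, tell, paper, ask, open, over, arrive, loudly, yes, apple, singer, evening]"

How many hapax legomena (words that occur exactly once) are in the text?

37

Frequencies: cook:4, evening:4, over:2, since:2, apple:2, late:1, between:1, turn:1, soft:1, old:1, town:1, move:1, in:1, draw:1, tree:1, good:1, listen:1, had:1, and:1, under:1, … (22 more, each freq 1)
Hapax (freq=1): and, arrive, ask, between, chair, draw, field, fire, good, had, has, in, key, late, listen, lose, loudly, move, night, old, open, paper, singer, soft, tall, tell, their, town, tree, turn, under, unless, us, walk, who, will, yes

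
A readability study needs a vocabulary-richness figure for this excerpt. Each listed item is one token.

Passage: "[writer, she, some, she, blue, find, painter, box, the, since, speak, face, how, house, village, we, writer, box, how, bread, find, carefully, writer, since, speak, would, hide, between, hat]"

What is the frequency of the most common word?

Frequencies: writer:3, she:2, find:2, box:2, since:2, speak:2, how:2, some:1, blue:1, painter:1, the:1, face:1, house:1, village:1, we:1, bread:1, carefully:1, would:1, hide:1, between:1, … (1 more, each freq 1)
Most common: 'writer' with frequency 3.

3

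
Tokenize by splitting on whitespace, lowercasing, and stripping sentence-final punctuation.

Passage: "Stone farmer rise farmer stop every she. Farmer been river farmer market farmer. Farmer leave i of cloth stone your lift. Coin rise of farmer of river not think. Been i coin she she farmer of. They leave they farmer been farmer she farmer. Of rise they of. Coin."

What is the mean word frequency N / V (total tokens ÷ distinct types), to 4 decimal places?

N = 49 tokens, V = 19 types.
Mean frequency = N / V = 49 / 19 = 2.5789

2.5789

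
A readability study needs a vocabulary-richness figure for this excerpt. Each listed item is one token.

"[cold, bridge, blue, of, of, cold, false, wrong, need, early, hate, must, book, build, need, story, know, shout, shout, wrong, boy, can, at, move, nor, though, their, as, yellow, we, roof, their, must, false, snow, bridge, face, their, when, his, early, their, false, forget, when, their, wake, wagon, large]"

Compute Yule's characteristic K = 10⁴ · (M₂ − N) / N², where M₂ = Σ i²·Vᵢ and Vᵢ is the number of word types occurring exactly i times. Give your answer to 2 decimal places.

183.26

Frequencies: their:5, false:3, cold:2, bridge:2, of:2, wrong:2, need:2, early:2, must:2, shout:2, when:2, blue:1, hate:1, book:1, build:1, story:1, know:1, boy:1, can:1, at:1, … (14 more, each freq 1)
N = 49. Frequency spectrum: V_1=23, V_2=9, V_3=1, V_5=1
M₂ = 1²·23 + 2²·9 + 3²·1 + 5²·1 = 93
K = 10000 × (93 − 49) / 49² = 183.26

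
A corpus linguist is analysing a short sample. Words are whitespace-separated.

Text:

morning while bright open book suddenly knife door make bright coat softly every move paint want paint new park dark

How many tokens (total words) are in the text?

20

Tokens: morning, while, bright, open, book, suddenly, knife, door, make, bright, coat, softly, every, move, paint, want, paint, new, park, dark
N = 20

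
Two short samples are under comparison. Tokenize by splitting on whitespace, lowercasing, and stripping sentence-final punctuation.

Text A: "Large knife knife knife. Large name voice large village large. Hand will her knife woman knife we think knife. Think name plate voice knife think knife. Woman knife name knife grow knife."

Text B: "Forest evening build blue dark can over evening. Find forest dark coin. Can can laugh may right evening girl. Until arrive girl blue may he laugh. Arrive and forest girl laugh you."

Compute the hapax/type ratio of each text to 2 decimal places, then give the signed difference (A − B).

0.04

A: hapax=7, V=13, ratio=0.54
B: hapax=9, V=18, ratio=0.50
Difference = 0.54 − 0.50 = 0.04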